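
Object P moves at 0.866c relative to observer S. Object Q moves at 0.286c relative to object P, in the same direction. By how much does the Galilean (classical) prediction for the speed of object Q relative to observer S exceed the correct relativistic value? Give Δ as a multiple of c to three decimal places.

Galilean: u_cl = 0.286 + 0.866 = 1.1520.
Relativistic: u_rel = (0.286 + 0.866) / (1 + 0.286·0.866) = 1.1520/1.2477 = 0.9233.
Δ = 1.1520 − 0.9233 = 0.2287.
(The classical prediction exceeds c; the relativistic result does not.)

Δ = 0.229c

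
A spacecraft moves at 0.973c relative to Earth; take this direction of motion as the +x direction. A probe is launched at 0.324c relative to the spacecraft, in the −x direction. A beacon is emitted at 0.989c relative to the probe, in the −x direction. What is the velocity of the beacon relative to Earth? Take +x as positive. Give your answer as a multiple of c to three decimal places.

-0.658c

Apply u = (u' + v)/(1 + u'v/c²) successively, working outward toward Earth.
Start: velocity of the spacecraft relative to Earth = 0.9730c.
Compose with the probe (u' = -0.324 in the spacecraft frame): u_1 = (-0.324 + 0.973) / (1 + (-0.324)·0.973) = 0.6490/0.6847 = 0.9478.
Compose with the beacon (u' = -0.989 in the probe frame): u_2 = (-0.989 + 0.948) / (1 + (-0.989)·0.948) = -0.0412/0.0626 = -0.6579.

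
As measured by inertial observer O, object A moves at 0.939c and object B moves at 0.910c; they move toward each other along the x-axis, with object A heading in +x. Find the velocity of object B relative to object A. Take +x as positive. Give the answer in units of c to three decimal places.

-0.997c

β_A = 0.939, β_B = -0.910.
Transform to A's frame with the inverse velocity-addition law: u' = (u − v)/(1 − uv/c²), taking u = β_B and v = β_A.
u' = (-0.910 − 0.939) / (1 − (0.939)(-0.910)) = -1.8490/1.8545 = -0.9970.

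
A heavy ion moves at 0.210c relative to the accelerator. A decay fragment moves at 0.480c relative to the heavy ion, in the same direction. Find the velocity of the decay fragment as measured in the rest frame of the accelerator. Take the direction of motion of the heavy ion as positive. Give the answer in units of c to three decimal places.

With v = 0.210 and u' = 0.480 (in units of c),
u = (u' + v)/(1 + u'v/c²):
u = (0.480 + 0.210) / (1 + 0.480·0.210) = 0.6900/1.1008 = 0.6268

0.627c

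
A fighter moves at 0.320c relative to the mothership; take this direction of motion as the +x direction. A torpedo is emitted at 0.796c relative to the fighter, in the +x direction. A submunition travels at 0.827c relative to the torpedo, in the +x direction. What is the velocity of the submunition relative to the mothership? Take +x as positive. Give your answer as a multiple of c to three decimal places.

Apply u = (u' + v)/(1 + u'v/c²) successively, working outward toward the mothership.
Start: velocity of the fighter relative to the mothership = 0.3200c.
Compose with the torpedo (u' = 0.796 in the fighter frame): u_1 = (0.796 + 0.320) / (1 + 0.796·0.320) = 1.1160/1.2547 = 0.8894.
Compose with the submunition (u' = 0.827 in the torpedo frame): u_2 = (0.827 + 0.889) / (1 + 0.827·0.889) = 1.7164/1.7356 = 0.9890.

0.989c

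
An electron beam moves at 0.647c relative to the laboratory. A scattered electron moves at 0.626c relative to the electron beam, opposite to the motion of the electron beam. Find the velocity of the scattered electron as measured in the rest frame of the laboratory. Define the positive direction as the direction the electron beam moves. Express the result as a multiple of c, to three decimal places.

+0.035c

With v = 0.647 and u' = -0.626 (in units of c),
u = (u' + v)/(1 + u'v/c²):
u = (-0.626 + 0.647) / (1 + (-0.626)·0.647) = 0.0210/0.5950 = 0.0353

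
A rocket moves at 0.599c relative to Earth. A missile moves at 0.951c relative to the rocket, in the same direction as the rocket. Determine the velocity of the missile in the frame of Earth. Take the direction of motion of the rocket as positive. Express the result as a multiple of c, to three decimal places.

0.987c

With v = 0.599 and u' = 0.951 (in units of c),
u = (u' + v)/(1 + u'v/c²):
u = (0.951 + 0.599) / (1 + 0.951·0.599) = 1.5500/1.5696 = 0.9875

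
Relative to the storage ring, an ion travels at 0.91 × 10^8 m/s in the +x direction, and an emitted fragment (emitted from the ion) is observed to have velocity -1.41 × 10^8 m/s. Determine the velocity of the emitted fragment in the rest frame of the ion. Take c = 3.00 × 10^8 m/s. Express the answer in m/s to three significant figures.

v = 0.303c, u = -0.470c.
Invert the composition law: u' = (u − v)/(1 − uv/c²).
u' = (-0.470 − 0.303) / (1 − (-0.470)(0.303)) = -0.7733/1.1426 = -0.6768.
u' = -0.6768 × 3.00 × 10^8 m/s.

-2.03 × 10^8 m/s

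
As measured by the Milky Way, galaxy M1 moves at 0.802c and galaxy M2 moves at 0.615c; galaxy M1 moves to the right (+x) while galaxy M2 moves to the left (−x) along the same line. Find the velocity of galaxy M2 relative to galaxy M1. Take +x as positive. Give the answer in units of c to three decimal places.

β_A = 0.802, β_B = -0.615.
Transform to A's frame with the inverse velocity-addition law: u' = (u − v)/(1 − uv/c²), taking u = β_B and v = β_A.
u' = (-0.615 − 0.802) / (1 − (0.802)(-0.615)) = -1.4170/1.4932 = -0.9489.

-0.949c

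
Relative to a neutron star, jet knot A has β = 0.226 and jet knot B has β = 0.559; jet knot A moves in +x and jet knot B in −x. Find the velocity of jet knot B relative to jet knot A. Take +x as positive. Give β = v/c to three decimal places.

β_A = 0.226, β_B = -0.559.
Transform to A's frame with the inverse velocity-addition law: u' = (u − v)/(1 − uv/c²), taking u = β_B and v = β_A.
u' = (-0.559 − 0.226) / (1 − (0.226)(-0.559)) = -0.7850/1.1263 = -0.6970.

β = -0.697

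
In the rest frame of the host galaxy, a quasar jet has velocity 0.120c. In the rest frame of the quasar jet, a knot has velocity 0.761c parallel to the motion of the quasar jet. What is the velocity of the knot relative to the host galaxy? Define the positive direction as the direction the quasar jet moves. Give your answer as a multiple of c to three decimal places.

With v = 0.120 and u' = 0.761 (in units of c),
u = (u' + v)/(1 + u'v/c²):
u = (0.761 + 0.120) / (1 + 0.761·0.120) = 0.8810/1.0913 = 0.8073

0.807c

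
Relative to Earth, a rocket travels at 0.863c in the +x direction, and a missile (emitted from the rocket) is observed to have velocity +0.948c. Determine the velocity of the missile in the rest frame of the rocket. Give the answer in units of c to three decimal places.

+0.467c

Invert the composition law: u' = (u − v)/(1 − uv/c²).
u' = (0.948 − 0.863) / (1 − (0.948)(0.863)) = 0.0850/0.1819 = 0.4674.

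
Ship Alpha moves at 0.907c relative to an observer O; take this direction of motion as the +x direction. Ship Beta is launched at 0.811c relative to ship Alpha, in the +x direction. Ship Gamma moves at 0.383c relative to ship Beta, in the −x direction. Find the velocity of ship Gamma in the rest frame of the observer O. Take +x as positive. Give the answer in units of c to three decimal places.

Apply u = (u' + v)/(1 + u'v/c²) successively, working outward toward the observer O.
Start: velocity of ship Alpha relative to the observer O = 0.9070c.
Compose with ship Beta (u' = 0.811 in ship Alpha frame): u_1 = (0.811 + 0.907) / (1 + 0.811·0.907) = 1.7180/1.7356 = 0.9899.
Compose with ship Gamma (u' = -0.383 in ship Beta frame): u_2 = (-0.383 + 0.990) / (1 + (-0.383)·0.990) = 0.6069/0.6209 = 0.9774.

+0.977c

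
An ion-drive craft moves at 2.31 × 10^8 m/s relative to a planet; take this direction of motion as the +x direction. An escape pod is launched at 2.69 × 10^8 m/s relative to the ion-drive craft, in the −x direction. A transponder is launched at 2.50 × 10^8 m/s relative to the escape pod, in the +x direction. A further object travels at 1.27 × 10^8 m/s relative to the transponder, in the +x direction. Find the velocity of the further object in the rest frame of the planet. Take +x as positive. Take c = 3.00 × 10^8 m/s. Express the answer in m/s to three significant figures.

+2.52 × 10^8 m/s

Apply u = (u' + v)/(1 + u'v/c²) successively, working outward toward the planet.
(Dividing each given speed by c = 3.00 × 10^8 m/s to work in units of c.)
Start: velocity of the ion-drive craft relative to the planet = 0.7700c.
Compose with the escape pod (u' = -0.897 in the ion-drive craft frame): u_1 = (-0.897 + 0.770) / (1 + (-0.897)·0.770) = -0.1267/0.3096 = -0.4092.
Compose with the transponder (u' = 0.833 in the escape pod frame): u_2 = (0.833 + (-0.409)) / (1 + 0.833·(-0.409)) = 0.4242/0.6590 = 0.6436.
Compose with the further object (u' = 0.423 in the transponder frame): u_3 = (0.423 + 0.644) / (1 + 0.423·0.644) = 1.0670/1.2725 = 0.8385.
So u = 0.8385 × 3.00 × 10^8 m/s.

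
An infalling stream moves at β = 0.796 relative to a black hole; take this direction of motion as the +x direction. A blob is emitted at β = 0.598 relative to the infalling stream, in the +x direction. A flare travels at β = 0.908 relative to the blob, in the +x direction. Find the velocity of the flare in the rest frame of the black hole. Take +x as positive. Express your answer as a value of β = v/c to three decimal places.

β = 0.997

Apply u = (u' + v)/(1 + u'v/c²) successively, working outward toward the black hole.
Start: velocity of the infalling stream relative to the black hole = 0.7960c.
Compose with the blob (u' = 0.598 in the infalling stream frame): u_1 = (0.598 + 0.796) / (1 + 0.598·0.796) = 1.3940/1.4760 = 0.9444.
Compose with the flare (u' = 0.908 in the blob frame): u_2 = (0.908 + 0.944) / (1 + 0.908·0.944) = 1.8524/1.8576 = 0.9972.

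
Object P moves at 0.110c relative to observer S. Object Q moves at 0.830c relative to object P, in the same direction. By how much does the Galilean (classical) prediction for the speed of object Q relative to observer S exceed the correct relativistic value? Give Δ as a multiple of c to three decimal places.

Δ = 0.079c

Galilean: u_cl = 0.830 + 0.110 = 0.9400.
Relativistic: u_rel = (0.830 + 0.110) / (1 + 0.830·0.110) = 0.9400/1.0913 = 0.8614.
Δ = 0.9400 − 0.8614 = 0.0786.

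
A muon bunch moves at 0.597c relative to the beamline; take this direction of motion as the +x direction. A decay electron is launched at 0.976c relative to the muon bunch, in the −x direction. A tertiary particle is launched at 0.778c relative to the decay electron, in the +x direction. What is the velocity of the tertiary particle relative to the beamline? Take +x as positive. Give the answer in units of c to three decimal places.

Apply u = (u' + v)/(1 + u'v/c²) successively, working outward toward the beamline.
Start: velocity of the muon bunch relative to the beamline = 0.5970c.
Compose with the decay electron (u' = -0.976 in the muon bunch frame): u_1 = (-0.976 + 0.597) / (1 + (-0.976)·0.597) = -0.3790/0.4173 = -0.9082.
Compose with the tertiary particle (u' = 0.778 in the decay electron frame): u_2 = (0.778 + (-0.908)) / (1 + 0.778·(-0.908)) = -0.1302/0.2935 = -0.4435.

-0.444c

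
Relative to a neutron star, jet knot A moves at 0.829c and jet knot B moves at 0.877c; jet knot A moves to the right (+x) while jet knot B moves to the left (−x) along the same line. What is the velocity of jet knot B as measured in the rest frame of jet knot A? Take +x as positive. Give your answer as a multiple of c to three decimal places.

β_A = 0.829, β_B = -0.877.
Transform to A's frame with the inverse velocity-addition law: u' = (u − v)/(1 − uv/c²), taking u = β_B and v = β_A.
u' = (-0.877 − 0.829) / (1 − (0.829)(-0.877)) = -1.7060/1.7270 = -0.9878.

-0.988c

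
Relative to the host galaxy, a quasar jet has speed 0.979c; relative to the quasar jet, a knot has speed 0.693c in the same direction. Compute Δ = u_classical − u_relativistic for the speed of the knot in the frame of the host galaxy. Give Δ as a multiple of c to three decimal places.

Δ = 0.676c

Galilean: u_cl = 0.693 + 0.979 = 1.6720.
Relativistic: u_rel = (0.693 + 0.979) / (1 + 0.693·0.979) = 1.6720/1.6784 = 0.9962.
Δ = 1.6720 − 0.9962 = 0.6758.
(The classical prediction exceeds c; the relativistic result does not.)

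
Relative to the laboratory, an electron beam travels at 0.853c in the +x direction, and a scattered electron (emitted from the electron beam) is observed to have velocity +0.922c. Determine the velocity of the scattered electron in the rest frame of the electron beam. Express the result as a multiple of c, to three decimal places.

+0.323c

Invert the composition law: u' = (u − v)/(1 − uv/c²).
u' = (0.922 − 0.853) / (1 − (0.922)(0.853)) = 0.0690/0.2135 = 0.3231.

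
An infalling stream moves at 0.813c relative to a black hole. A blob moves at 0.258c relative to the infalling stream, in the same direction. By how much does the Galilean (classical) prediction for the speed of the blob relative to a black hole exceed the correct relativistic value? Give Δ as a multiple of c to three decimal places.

Δ = 0.186c

Galilean: u_cl = 0.258 + 0.813 = 1.0710.
Relativistic: u_rel = (0.258 + 0.813) / (1 + 0.258·0.813) = 1.0710/1.2098 = 0.8853.
Δ = 1.0710 − 0.8853 = 0.1857.
(The classical prediction exceeds c; the relativistic result does not.)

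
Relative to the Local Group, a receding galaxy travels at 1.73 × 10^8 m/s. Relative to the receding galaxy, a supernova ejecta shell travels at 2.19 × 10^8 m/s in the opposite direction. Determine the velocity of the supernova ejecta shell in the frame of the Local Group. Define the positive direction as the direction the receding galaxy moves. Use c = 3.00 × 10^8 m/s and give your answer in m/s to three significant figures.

-7.94 × 10^7 m/s

In units of c (dividing by 3.00 × 10^8 m/s): v = 0.577, u' = -0.730.
u = (u' + v)/(1 + u'v/c²):
u = (-0.730 + 0.577) / (1 + (-0.730)·0.577) = -0.1533/0.5790 = -0.2648
(Galilean addition would give -0.153c.)
Converting back: u = -0.2648 × 3.00 × 10^8 m/s.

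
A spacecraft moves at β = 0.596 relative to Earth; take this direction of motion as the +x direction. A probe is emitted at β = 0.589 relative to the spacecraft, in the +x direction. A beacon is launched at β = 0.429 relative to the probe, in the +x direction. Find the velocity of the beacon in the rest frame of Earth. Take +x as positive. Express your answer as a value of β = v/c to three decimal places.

β = 0.949

Apply u = (u' + v)/(1 + u'v/c²) successively, working outward toward Earth.
Start: velocity of the spacecraft relative to Earth = 0.5960c.
Compose with the probe (u' = 0.589 in the spacecraft frame): u_1 = (0.589 + 0.596) / (1 + 0.589·0.596) = 1.1850/1.3510 = 0.8771.
Compose with the beacon (u' = 0.429 in the probe frame): u_2 = (0.429 + 0.877) / (1 + 0.429·0.877) = 1.3061/1.3763 = 0.9490.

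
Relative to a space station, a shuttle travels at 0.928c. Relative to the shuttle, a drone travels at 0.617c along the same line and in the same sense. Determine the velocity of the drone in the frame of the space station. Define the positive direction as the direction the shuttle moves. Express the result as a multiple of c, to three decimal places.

0.982c

With v = 0.928 and u' = 0.617 (in units of c),
u = (u' + v)/(1 + u'v/c²):
u = (0.617 + 0.928) / (1 + 0.617·0.928) = 1.5450/1.5726 = 0.9825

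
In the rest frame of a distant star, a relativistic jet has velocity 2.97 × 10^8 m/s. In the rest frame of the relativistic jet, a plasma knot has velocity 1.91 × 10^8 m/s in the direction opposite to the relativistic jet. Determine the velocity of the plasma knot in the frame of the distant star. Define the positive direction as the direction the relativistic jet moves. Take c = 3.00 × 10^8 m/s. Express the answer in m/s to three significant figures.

In units of c (dividing by 3.00 × 10^8 m/s): v = 0.990, u' = -0.637.
u = (u' + v)/(1 + u'v/c²):
u = (-0.637 + 0.990) / (1 + (-0.637)·0.990) = 0.3533/0.3697 = 0.9557
(Galilean addition would give +0.353c.)
Converting back: u = 0.9557 × 3.00 × 10^8 m/s.

+2.87 × 10^8 m/s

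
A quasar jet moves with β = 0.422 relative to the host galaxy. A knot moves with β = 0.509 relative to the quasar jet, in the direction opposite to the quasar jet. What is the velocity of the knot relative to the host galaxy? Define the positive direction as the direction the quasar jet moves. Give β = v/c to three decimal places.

With v = 0.422 and u' = -0.509 (in units of c),
u = (u' + v)/(1 + u'v/c²):
u = (-0.509 + 0.422) / (1 + (-0.509)·0.422) = -0.0870/0.7852 = -0.1108

β = -0.111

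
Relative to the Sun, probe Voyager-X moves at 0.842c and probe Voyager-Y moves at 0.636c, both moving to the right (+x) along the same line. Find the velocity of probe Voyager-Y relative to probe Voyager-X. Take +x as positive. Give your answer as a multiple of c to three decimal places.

-0.443c

β_A = 0.842, β_B = 0.636.
Transform to A's frame with the inverse velocity-addition law: u' = (u − v)/(1 − uv/c²), taking u = β_B and v = β_A.
u' = (0.636 − 0.842) / (1 − (0.842)(0.636)) = -0.2060/0.4645 = -0.4435.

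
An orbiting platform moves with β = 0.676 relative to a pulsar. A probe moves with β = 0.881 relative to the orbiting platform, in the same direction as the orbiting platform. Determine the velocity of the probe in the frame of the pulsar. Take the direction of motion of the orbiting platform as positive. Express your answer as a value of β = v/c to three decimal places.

With v = 0.676 and u' = 0.881 (in units of c),
u = (u' + v)/(1 + u'v/c²):
u = (0.881 + 0.676) / (1 + 0.881·0.676) = 1.5570/1.5956 = 0.9758

β = 0.976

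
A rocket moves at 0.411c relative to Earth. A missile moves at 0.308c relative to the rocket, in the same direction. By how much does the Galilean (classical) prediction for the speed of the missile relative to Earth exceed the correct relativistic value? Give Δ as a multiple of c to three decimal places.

Galilean: u_cl = 0.308 + 0.411 = 0.7190.
Relativistic: u_rel = (0.308 + 0.411) / (1 + 0.308·0.411) = 0.7190/1.1266 = 0.6382.
Δ = 0.7190 − 0.6382 = 0.0808.

Δ = 0.081c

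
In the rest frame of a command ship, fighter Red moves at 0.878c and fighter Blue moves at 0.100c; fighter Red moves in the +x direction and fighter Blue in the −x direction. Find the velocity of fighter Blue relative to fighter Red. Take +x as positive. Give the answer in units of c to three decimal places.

-0.899c

β_A = 0.878, β_B = -0.100.
Transform to A's frame with the inverse velocity-addition law: u' = (u − v)/(1 − uv/c²), taking u = β_B and v = β_A.
u' = (-0.100 − 0.878) / (1 − (0.878)(-0.100)) = -0.9780/1.0878 = -0.8991.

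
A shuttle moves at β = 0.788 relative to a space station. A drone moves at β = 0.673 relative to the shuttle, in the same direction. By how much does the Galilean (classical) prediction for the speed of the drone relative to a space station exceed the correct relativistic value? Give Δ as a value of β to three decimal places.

Δ = 0.506

Galilean: u_cl = 0.673 + 0.788 = 1.4610.
Relativistic: u_rel = (0.673 + 0.788) / (1 + 0.673·0.788) = 1.4610/1.5303 = 0.9547.
Δ = 1.4610 − 0.9547 = 0.5063.
(The classical prediction exceeds c; the relativistic result does not.)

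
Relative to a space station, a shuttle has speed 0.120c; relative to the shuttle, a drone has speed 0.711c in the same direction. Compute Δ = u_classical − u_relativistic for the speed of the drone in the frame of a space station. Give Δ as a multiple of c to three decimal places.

Galilean: u_cl = 0.711 + 0.120 = 0.8310.
Relativistic: u_rel = (0.711 + 0.120) / (1 + 0.711·0.120) = 0.8310/1.0853 = 0.7657.
Δ = 0.8310 − 0.7657 = 0.0653.

Δ = 0.065c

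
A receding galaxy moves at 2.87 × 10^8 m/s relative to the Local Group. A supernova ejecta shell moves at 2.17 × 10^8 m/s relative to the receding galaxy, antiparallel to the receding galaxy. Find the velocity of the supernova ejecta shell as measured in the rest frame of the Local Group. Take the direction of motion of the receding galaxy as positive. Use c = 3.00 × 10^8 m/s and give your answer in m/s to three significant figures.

In units of c (dividing by 3.00 × 10^8 m/s): v = 0.957, u' = -0.723.
u = (u' + v)/(1 + u'v/c²):
u = (-0.723 + 0.957) / (1 + (-0.723)·0.957) = 0.2333/0.3080 = 0.7575
Converting back: u = 0.7575 × 3.00 × 10^8 m/s.

+2.27 × 10^8 m/s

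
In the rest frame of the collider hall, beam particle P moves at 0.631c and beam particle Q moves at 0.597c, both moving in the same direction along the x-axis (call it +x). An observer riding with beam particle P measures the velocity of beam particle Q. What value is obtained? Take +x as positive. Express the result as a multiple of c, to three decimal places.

β_A = 0.631, β_B = 0.597.
Transform to A's frame with the inverse velocity-addition law: u' = (u − v)/(1 − uv/c²), taking u = β_B and v = β_A.
u' = (0.597 − 0.631) / (1 − (0.631)(0.597)) = -0.0340/0.6233 = -0.0545.

-0.055c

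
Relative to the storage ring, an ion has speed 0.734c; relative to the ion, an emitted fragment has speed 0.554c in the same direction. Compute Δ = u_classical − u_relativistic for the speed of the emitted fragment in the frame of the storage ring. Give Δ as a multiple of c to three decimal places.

Δ = 0.372c

Galilean: u_cl = 0.554 + 0.734 = 1.2880.
Relativistic: u_rel = (0.554 + 0.734) / (1 + 0.554·0.734) = 1.2880/1.4066 = 0.9157.
Δ = 1.2880 − 0.9157 = 0.3723.
(The classical prediction exceeds c; the relativistic result does not.)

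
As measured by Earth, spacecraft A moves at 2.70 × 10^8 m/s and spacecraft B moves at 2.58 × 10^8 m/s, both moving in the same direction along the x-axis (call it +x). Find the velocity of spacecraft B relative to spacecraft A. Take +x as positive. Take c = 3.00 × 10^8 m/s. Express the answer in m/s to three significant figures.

β_A = 0.900, β_B = 0.860 (dividing each by c = 3.00 × 10^8 m/s).
Transform to A's frame with the inverse velocity-addition law: u' = (u − v)/(1 − uv/c²), taking u = β_B and v = β_A.
u' = (0.860 − 0.900) / (1 − (0.900)(0.860)) = -0.0400/0.2260 = -0.1770.
u' = -0.1770 × 3.00 × 10^8 m/s.

-5.31 × 10^7 m/s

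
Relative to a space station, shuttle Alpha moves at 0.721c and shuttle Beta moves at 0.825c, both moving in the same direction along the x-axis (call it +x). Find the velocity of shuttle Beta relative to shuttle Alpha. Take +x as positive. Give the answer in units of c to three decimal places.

β_A = 0.721, β_B = 0.825.
Transform to A's frame with the inverse velocity-addition law: u' = (u − v)/(1 − uv/c²), taking u = β_B and v = β_A.
u' = (0.825 − 0.721) / (1 − (0.721)(0.825)) = 0.1040/0.4052 = 0.2567.

+0.257c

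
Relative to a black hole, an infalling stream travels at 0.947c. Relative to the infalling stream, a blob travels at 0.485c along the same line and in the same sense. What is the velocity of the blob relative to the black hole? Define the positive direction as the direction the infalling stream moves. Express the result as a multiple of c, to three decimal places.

With v = 0.947 and u' = 0.485 (in units of c),
u = (u' + v)/(1 + u'v/c²):
u = (0.485 + 0.947) / (1 + 0.485·0.947) = 1.4320/1.4593 = 0.9813

0.981c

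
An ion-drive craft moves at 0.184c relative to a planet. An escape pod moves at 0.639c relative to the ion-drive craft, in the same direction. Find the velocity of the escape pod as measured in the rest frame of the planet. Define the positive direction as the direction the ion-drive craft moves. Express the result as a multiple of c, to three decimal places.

With v = 0.184 and u' = 0.639 (in units of c),
u = (u' + v)/(1 + u'v/c²):
u = (0.639 + 0.184) / (1 + 0.639·0.184) = 0.8230/1.1176 = 0.7364
(Galilean addition would give +0.823c.)

0.736c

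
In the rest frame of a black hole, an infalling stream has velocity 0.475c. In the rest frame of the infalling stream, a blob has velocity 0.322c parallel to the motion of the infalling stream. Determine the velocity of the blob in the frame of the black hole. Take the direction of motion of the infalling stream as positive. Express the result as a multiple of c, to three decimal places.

0.691c

With v = 0.475 and u' = 0.322 (in units of c),
u = (u' + v)/(1 + u'v/c²):
u = (0.322 + 0.475) / (1 + 0.322·0.475) = 0.7970/1.1529 = 0.6913
(Galilean addition would give +0.797c.)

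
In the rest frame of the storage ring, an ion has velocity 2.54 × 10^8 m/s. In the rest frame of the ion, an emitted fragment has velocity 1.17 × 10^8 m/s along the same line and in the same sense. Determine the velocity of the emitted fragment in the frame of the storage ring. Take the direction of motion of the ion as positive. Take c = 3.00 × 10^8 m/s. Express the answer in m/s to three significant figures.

In units of c (dividing by 3.00 × 10^8 m/s): v = 0.847, u' = 0.390.
u = (u' + v)/(1 + u'v/c²):
u = (0.390 + 0.847) / (1 + 0.390·0.847) = 1.2367/1.3302 = 0.9297
Converting back: u = 0.9297 × 3.00 × 10^8 m/s.

2.79 × 10^8 m/s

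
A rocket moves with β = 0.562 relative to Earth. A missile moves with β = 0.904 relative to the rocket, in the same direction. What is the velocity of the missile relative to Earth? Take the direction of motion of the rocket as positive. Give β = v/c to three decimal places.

β = 0.972

With v = 0.562 and u' = 0.904 (in units of c),
u = (u' + v)/(1 + u'v/c²):
u = (0.904 + 0.562) / (1 + 0.904·0.562) = 1.4660/1.5080 = 0.9721
(Galilean addition would give +1.466c, exceeding c.)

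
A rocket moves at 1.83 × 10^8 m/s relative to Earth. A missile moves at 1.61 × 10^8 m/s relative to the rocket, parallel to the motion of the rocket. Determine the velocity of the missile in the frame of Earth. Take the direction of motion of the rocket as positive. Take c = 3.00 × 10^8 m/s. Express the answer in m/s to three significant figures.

In units of c (dividing by 3.00 × 10^8 m/s): v = 0.610, u' = 0.537.
u = (u' + v)/(1 + u'v/c²):
u = (0.537 + 0.610) / (1 + 0.537·0.610) = 1.1467/1.3274 = 0.8639
(Galilean addition would give +1.147c, exceeding c.)
Converting back: u = 0.8639 × 3.00 × 10^8 m/s.

2.59 × 10^8 m/s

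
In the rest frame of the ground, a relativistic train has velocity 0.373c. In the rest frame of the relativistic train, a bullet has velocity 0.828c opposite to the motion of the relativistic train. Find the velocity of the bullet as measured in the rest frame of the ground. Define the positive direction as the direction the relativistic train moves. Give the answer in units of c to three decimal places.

-0.658c

With v = 0.373 and u' = -0.828 (in units of c),
u = (u' + v)/(1 + u'v/c²):
u = (-0.828 + 0.373) / (1 + (-0.828)·0.373) = -0.4550/0.6912 = -0.6583
(Galilean addition would give -0.455c.)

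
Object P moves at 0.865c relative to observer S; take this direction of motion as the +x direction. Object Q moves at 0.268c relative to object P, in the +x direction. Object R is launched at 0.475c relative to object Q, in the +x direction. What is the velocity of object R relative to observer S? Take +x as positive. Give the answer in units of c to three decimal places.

0.971c

Apply u = (u' + v)/(1 + u'v/c²) successively, working outward toward observer S.
Start: velocity of object P relative to observer S = 0.8650c.
Compose with object Q (u' = 0.268 in object P frame): u_1 = (0.268 + 0.865) / (1 + 0.268·0.865) = 1.1330/1.2318 = 0.9198.
Compose with object R (u' = 0.475 in object Q frame): u_2 = (0.475 + 0.920) / (1 + 0.475·0.920) = 1.3948/1.4369 = 0.9707.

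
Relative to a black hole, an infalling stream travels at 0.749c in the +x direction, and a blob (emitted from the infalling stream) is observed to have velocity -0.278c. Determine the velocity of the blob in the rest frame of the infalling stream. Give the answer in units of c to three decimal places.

Invert the composition law: u' = (u − v)/(1 − uv/c²).
u' = (-0.278 − 0.749) / (1 − (-0.278)(0.749)) = -1.0270/1.2082 = -0.8500.

-0.850c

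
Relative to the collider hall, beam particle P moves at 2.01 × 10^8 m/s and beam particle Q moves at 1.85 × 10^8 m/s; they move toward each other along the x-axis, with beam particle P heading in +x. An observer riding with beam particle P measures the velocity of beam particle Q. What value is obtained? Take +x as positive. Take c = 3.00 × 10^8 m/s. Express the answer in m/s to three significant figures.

β_A = 0.670, β_B = -0.617 (dividing each by c = 3.00 × 10^8 m/s).
Transform to A's frame with the inverse velocity-addition law: u' = (u − v)/(1 − uv/c²), taking u = β_B and v = β_A.
u' = (-0.617 − 0.670) / (1 − (0.670)(-0.617)) = -1.2867/1.4132 = -0.9105.
u' = -0.9105 × 3.00 × 10^8 m/s.

-2.73 × 10^8 m/s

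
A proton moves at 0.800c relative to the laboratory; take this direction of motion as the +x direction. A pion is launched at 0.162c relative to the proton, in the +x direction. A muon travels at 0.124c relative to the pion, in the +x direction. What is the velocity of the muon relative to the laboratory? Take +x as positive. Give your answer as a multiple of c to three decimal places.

0.882c

Apply u = (u' + v)/(1 + u'v/c²) successively, working outward toward the laboratory.
Start: velocity of the proton relative to the laboratory = 0.8000c.
Compose with the pion (u' = 0.162 in the proton frame): u_1 = (0.162 + 0.800) / (1 + 0.162·0.800) = 0.9620/1.1296 = 0.8516.
Compose with the muon (u' = 0.124 in the pion frame): u_2 = (0.124 + 0.852) / (1 + 0.124·0.852) = 0.9756/1.1056 = 0.8824.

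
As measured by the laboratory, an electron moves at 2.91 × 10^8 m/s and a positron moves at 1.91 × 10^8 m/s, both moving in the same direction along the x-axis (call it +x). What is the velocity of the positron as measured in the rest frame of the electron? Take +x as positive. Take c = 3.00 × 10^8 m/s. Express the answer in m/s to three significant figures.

-2.61 × 10^8 m/s

β_A = 0.970, β_B = 0.637 (dividing each by c = 3.00 × 10^8 m/s).
Transform to A's frame with the inverse velocity-addition law: u' = (u − v)/(1 − uv/c²), taking u = β_B and v = β_A.
u' = (0.637 − 0.970) / (1 − (0.970)(0.637)) = -0.3333/0.3824 = -0.8716.
u' = -0.8716 × 3.00 × 10^8 m/s.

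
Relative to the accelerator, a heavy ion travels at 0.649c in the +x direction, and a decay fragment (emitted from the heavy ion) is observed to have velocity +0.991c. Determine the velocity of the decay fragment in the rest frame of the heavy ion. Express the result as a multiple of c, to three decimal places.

Invert the composition law: u' = (u − v)/(1 − uv/c²).
u' = (0.991 − 0.649) / (1 − (0.991)(0.649)) = 0.3420/0.3568 = 0.9584.

+0.958c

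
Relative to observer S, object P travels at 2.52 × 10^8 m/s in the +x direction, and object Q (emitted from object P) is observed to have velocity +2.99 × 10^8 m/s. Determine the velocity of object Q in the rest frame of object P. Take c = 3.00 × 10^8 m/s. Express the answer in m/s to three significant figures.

v = 0.840c, u = 0.997c.
Invert the composition law: u' = (u − v)/(1 − uv/c²).
u' = (0.997 − 0.840) / (1 − (0.997)(0.840)) = 0.1567/0.1628 = 0.9623.
u' = 0.9623 × 3.00 × 10^8 m/s.

+2.89 × 10^8 m/s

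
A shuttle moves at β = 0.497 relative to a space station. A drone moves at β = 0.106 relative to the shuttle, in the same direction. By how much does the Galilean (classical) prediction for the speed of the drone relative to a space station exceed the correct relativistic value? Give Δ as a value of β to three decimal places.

Galilean: u_cl = 0.106 + 0.497 = 0.6030.
Relativistic: u_rel = (0.106 + 0.497) / (1 + 0.106·0.497) = 0.6030/1.0527 = 0.5728.
Δ = 0.6030 − 0.5728 = 0.0302.

Δ = 0.030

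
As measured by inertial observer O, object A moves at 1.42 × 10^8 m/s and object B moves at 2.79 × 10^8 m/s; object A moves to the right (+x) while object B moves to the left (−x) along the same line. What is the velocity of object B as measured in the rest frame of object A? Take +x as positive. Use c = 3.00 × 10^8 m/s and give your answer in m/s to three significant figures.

-2.92 × 10^8 m/s

β_A = 0.473, β_B = -0.930 (dividing each by c = 3.00 × 10^8 m/s).
Transform to A's frame with the inverse velocity-addition law: u' = (u − v)/(1 − uv/c²), taking u = β_B and v = β_A.
u' = (-0.930 − 0.473) / (1 − (0.473)(-0.930)) = -1.4033/1.4402 = -0.9744.
u' = -0.9744 × 3.00 × 10^8 m/s.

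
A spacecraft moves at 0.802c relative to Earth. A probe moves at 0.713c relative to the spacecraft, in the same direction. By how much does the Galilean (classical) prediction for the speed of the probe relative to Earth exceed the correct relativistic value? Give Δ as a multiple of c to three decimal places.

Galilean: u_cl = 0.713 + 0.802 = 1.5150.
Relativistic: u_rel = (0.713 + 0.802) / (1 + 0.713·0.802) = 1.5150/1.5718 = 0.9638.
Δ = 1.5150 − 0.9638 = 0.5512.
(The classical prediction exceeds c; the relativistic result does not.)

Δ = 0.551c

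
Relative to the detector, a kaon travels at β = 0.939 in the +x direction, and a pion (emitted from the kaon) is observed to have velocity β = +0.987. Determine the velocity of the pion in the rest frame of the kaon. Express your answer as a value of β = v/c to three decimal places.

Invert the composition law: u' = (u − v)/(1 − uv/c²).
u' = (0.987 − 0.939) / (1 − (0.987)(0.939)) = 0.0480/0.0732 = 0.6557.

β = +0.656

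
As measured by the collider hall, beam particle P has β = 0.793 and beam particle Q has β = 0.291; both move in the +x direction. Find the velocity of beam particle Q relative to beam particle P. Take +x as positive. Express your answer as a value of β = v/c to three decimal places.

β_A = 0.793, β_B = 0.291.
Transform to A's frame with the inverse velocity-addition law: u' = (u − v)/(1 − uv/c²), taking u = β_B and v = β_A.
u' = (0.291 − 0.793) / (1 − (0.793)(0.291)) = -0.5020/0.7692 = -0.6526.

β = -0.653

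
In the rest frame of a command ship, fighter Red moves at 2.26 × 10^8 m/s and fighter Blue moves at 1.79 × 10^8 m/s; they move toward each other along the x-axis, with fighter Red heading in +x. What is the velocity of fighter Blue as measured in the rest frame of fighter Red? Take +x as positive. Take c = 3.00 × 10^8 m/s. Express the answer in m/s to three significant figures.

-2.79 × 10^8 m/s

β_A = 0.753, β_B = -0.597 (dividing each by c = 3.00 × 10^8 m/s).
Transform to A's frame with the inverse velocity-addition law: u' = (u − v)/(1 − uv/c²), taking u = β_B and v = β_A.
u' = (-0.597 − 0.753) / (1 − (0.753)(-0.597)) = -1.3500/1.4495 = -0.9314.
u' = -0.9314 × 3.00 × 10^8 m/s.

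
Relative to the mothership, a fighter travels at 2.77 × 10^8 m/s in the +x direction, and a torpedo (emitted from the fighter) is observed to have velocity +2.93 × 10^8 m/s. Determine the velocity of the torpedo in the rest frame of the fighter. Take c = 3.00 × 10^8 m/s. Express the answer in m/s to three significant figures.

+1.63 × 10^8 m/s

v = 0.923c, u = 0.977c.
Invert the composition law: u' = (u − v)/(1 − uv/c²).
u' = (0.977 − 0.923) / (1 − (0.977)(0.923)) = 0.0533/0.0982 = 0.5430.
u' = 0.5430 × 3.00 × 10^8 m/s.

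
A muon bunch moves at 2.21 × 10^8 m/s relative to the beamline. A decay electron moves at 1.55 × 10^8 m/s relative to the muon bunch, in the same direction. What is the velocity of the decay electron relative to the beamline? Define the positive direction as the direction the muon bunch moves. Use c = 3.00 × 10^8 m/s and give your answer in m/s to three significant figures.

In units of c (dividing by 3.00 × 10^8 m/s): v = 0.737, u' = 0.517.
u = (u' + v)/(1 + u'v/c²):
u = (0.517 + 0.737) / (1 + 0.517·0.737) = 1.2533/1.3806 = 0.9078
Converting back: u = 0.9078 × 3.00 × 10^8 m/s.

2.72 × 10^8 m/s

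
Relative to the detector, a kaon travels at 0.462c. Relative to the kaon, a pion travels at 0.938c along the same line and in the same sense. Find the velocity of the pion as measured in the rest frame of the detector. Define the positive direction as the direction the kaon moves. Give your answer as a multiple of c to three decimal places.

With v = 0.462 and u' = 0.938 (in units of c),
u = (u' + v)/(1 + u'v/c²):
u = (0.938 + 0.462) / (1 + 0.938·0.462) = 1.4000/1.4334 = 0.9767
(Galilean addition would give +1.400c, exceeding c.)

0.977c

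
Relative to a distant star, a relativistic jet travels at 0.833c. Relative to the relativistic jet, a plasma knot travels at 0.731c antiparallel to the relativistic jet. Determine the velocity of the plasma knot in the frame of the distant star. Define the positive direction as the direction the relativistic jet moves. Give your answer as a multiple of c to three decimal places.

+0.261c

With v = 0.833 and u' = -0.731 (in units of c),
u = (u' + v)/(1 + u'v/c²):
u = (-0.731 + 0.833) / (1 + (-0.731)·0.833) = 0.1020/0.3911 = 0.2608
(Galilean addition would give +0.102c.)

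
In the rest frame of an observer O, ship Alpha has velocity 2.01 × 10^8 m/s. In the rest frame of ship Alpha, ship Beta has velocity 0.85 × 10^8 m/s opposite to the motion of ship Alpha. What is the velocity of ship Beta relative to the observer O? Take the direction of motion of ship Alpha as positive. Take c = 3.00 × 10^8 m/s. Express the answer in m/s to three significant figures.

+1.43 × 10^8 m/s

In units of c (dividing by 3.00 × 10^8 m/s): v = 0.670, u' = -0.283.
u = (u' + v)/(1 + u'v/c²):
u = (-0.283 + 0.670) / (1 + (-0.283)·0.670) = 0.3867/0.8102 = 0.4773
(Galilean addition would give +0.387c.)
Converting back: u = 0.4773 × 3.00 × 10^8 m/s.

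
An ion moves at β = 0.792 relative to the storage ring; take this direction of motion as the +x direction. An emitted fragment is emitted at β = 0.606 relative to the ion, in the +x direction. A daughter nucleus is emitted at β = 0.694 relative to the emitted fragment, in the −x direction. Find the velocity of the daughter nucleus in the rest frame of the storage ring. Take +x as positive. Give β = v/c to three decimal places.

β = +0.728

Apply u = (u' + v)/(1 + u'v/c²) successively, working outward toward the storage ring.
Start: velocity of the ion relative to the storage ring = 0.7920c.
Compose with the emitted fragment (u' = 0.606 in the ion frame): u_1 = (0.606 + 0.792) / (1 + 0.606·0.792) = 1.3980/1.4800 = 0.9446.
Compose with the daughter nucleus (u' = -0.694 in the emitted fragment frame): u_2 = (-0.694 + 0.945) / (1 + (-0.694)·0.945) = 0.2506/0.3444 = 0.7277.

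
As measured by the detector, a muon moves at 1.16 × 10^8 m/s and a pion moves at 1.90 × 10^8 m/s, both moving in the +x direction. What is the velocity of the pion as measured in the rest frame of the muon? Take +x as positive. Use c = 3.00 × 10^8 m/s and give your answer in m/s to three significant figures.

β_A = 0.387, β_B = 0.633 (dividing each by c = 3.00 × 10^8 m/s).
Transform to A's frame with the inverse velocity-addition law: u' = (u − v)/(1 − uv/c²), taking u = β_B and v = β_A.
u' = (0.633 − 0.387) / (1 − (0.387)(0.633)) = 0.2467/0.7551 = 0.3267.
u' = 0.3267 × 3.00 × 10^8 m/s.

+9.80 × 10^7 m/s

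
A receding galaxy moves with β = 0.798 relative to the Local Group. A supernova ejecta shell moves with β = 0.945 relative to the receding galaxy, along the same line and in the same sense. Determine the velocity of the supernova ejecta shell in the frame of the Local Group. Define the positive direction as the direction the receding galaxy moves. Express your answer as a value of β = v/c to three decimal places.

β = 0.994

With v = 0.798 and u' = 0.945 (in units of c),
u = (u' + v)/(1 + u'v/c²):
u = (0.945 + 0.798) / (1 + 0.945·0.798) = 1.7430/1.7541 = 0.9937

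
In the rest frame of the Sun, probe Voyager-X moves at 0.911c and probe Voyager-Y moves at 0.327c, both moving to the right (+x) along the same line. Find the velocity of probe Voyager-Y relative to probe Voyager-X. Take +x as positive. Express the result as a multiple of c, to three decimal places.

-0.832c

β_A = 0.911, β_B = 0.327.
Transform to A's frame with the inverse velocity-addition law: u' = (u − v)/(1 − uv/c²), taking u = β_B and v = β_A.
u' = (0.327 − 0.911) / (1 − (0.911)(0.327)) = -0.5840/0.7021 = -0.8318.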